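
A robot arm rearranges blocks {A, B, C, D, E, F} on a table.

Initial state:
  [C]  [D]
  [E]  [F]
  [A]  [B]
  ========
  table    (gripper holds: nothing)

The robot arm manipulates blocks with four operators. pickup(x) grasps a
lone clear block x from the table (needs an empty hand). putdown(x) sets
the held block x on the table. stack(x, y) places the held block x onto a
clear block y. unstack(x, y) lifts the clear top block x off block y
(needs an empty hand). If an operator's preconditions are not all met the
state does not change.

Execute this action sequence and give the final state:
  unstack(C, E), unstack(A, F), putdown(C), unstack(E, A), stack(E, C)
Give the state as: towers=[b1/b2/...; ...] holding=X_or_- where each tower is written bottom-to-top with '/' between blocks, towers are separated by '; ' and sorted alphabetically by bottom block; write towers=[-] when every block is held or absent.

step 1 (unstack(C, E)): towers=[A/E; B/F/D] holding=C
step 2 (unstack(A, F)) [no-op]: towers=[A/E; B/F/D] holding=C
step 3 (putdown(C)): towers=[A/E; B/F/D; C] holding=-
step 4 (unstack(E, A)): towers=[A; B/F/D; C] holding=E
step 5 (stack(E, C)): towers=[A; B/F/D; C/E] holding=-

towers=[A; B/F/D; C/E] holding=-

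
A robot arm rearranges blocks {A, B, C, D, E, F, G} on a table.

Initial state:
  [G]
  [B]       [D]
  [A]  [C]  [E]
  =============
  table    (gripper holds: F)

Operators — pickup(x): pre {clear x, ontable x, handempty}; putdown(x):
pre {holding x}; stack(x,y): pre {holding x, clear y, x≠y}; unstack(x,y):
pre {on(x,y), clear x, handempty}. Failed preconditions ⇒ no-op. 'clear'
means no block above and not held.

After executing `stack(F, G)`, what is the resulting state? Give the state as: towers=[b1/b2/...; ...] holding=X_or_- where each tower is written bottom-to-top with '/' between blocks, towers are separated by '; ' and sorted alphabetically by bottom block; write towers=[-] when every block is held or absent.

towers=[A/B/G/F; C; E/D] holding=-

before: towers=[A/B/G; C; E/D] holding=F
pre[stack(F, G)]: holding(F) yes, clear(G) yes, F≠G yes
all met → apply stack(F, G)
after:  towers=[A/B/G/F; C; E/D] holding=-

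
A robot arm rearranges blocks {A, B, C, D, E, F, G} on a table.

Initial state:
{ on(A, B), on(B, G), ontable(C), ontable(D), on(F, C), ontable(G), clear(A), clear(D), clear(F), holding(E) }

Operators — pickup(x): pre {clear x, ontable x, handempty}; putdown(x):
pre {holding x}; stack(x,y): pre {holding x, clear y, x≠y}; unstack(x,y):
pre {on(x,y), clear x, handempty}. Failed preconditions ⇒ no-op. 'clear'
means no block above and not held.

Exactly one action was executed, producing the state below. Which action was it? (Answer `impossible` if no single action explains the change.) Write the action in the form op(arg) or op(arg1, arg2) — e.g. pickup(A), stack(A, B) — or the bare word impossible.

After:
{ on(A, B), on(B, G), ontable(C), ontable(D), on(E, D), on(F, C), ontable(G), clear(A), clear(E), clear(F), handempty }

target: towers=[C/F; D/E; G/B/A] holding=-
        putdown(E) → towers=[C/F; D; E; G/B/A] holding=-
       stack(E, F) → towers=[C/F/E; D; G/B/A] holding=-
       stack(E, D) → towers=[C/F; D/E; G/B/A] holding=-  ← match
       stack(E, A) → towers=[C/F; D; G/B/A/E] holding=-

stack(E, D)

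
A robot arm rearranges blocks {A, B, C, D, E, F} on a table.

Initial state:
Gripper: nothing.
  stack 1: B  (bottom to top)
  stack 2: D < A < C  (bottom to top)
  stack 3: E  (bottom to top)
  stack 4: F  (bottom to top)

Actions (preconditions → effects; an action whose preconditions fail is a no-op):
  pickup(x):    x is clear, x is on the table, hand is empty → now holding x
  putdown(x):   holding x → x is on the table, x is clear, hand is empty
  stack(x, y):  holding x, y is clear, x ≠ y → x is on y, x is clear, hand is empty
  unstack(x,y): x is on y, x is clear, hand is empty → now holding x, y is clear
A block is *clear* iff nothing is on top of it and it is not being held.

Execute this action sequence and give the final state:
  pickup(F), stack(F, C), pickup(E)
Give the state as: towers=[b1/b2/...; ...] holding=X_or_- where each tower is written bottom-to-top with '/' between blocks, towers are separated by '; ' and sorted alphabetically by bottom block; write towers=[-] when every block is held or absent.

step 1 (pickup(F)): towers=[B; D/A/C; E] holding=F
step 2 (stack(F, C)): towers=[B; D/A/C/F; E] holding=-
step 3 (pickup(E)): towers=[B; D/A/C/F] holding=E

towers=[B; D/A/C/F] holding=E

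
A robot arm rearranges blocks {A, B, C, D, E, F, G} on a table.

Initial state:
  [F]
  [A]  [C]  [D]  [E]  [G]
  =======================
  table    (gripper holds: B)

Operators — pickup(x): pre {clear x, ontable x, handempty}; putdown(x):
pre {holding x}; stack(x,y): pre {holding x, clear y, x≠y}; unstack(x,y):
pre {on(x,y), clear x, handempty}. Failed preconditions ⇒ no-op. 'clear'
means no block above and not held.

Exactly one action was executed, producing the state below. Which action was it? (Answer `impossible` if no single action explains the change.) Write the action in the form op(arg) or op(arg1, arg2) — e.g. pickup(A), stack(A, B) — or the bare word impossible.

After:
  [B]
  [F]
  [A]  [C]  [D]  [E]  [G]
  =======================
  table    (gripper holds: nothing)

target: towers=[A/F/B; C; D; E; G] holding=-
        putdown(B) → towers=[A/F; B; C; D; E; G] holding=-
       stack(B, F) → towers=[A/F/B; C; D; E; G] holding=-  ← match
       stack(B, G) → towers=[A/F; C; D; E; G/B] holding=-
       stack(B, D) → towers=[A/F; C; D/B; E; G] holding=-
       stack(B, E) → towers=[A/F; C; D; E/B; G] holding=-
       stack(B, C) → towers=[A/F; C/B; D; E; G] holding=-

stack(B, F)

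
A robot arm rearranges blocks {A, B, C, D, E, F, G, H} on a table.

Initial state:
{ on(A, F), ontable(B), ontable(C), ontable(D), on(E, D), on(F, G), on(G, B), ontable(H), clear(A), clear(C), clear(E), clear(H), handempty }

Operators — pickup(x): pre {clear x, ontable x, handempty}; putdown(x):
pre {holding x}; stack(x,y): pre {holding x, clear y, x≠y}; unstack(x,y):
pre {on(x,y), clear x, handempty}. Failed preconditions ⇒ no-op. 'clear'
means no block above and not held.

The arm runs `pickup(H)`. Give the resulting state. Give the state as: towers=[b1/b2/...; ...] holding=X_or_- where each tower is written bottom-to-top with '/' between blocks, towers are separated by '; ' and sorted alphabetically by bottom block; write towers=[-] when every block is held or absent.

towers=[B/G/F/A; C; D/E] holding=H

before: towers=[B/G/F/A; C; D/E; H] holding=-
pre[pickup(H)]: clear(H) yes, ontable(H) yes, handempty yes
all met → apply pickup(H)
after:  towers=[B/G/F/A; C; D/E] holding=H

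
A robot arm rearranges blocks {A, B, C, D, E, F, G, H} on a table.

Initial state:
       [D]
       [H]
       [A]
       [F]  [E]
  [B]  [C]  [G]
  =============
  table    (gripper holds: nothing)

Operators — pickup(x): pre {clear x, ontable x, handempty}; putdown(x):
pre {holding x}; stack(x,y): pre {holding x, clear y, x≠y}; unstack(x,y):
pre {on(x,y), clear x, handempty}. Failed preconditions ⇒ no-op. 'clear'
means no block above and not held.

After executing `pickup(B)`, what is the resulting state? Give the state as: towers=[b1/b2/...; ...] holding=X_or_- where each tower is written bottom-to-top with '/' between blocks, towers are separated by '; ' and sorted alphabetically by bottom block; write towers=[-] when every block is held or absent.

towers=[C/F/A/H/D; G/E] holding=B

before: towers=[B; C/F/A/H/D; G/E] holding=-
pre[pickup(B)]: clear(B) yes, ontable(B) yes, handempty yes
all met → apply pickup(B)
after:  towers=[C/F/A/H/D; G/E] holding=B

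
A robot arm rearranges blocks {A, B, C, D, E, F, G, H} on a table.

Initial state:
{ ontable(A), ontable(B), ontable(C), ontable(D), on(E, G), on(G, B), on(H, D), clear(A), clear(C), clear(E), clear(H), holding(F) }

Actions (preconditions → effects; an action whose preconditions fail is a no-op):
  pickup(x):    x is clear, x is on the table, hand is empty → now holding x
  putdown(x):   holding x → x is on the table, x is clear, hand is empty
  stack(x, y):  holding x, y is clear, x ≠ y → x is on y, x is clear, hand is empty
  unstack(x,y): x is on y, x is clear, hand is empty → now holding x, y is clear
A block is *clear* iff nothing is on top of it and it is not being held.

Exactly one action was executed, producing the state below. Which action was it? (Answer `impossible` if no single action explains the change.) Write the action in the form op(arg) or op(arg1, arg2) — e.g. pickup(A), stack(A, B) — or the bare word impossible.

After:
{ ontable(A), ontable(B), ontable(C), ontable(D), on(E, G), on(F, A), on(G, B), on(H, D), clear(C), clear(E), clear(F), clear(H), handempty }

target: towers=[A/F; B/G/E; C; D/H] holding=-
        putdown(F) → towers=[A; B/G/E; C; D/H; F] holding=-
       stack(F, A) → towers=[A/F; B/G/E; C; D/H] holding=-  ← match
       stack(F, E) → towers=[A; B/G/E/F; C; D/H] holding=-
       stack(F, H) → towers=[A; B/G/E; C; D/H/F] holding=-
       stack(F, C) → towers=[A; B/G/E; C/F; D/H] holding=-

stack(F, A)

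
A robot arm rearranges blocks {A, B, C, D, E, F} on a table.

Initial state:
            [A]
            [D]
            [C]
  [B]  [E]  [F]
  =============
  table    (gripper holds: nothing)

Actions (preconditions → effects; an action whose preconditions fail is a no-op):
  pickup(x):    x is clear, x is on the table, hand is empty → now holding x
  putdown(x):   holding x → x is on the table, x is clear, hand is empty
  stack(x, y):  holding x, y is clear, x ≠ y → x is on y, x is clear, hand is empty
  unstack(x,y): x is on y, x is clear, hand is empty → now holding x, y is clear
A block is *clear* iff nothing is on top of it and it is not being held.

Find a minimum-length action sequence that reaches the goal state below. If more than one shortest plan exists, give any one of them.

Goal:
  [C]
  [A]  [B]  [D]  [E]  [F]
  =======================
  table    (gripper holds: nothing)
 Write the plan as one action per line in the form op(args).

step 1 (unstack(A, D)): towers=[B; E; F/C/D] holding=A
step 2 (putdown(A)): towers=[A; B; E; F/C/D] holding=-
step 3 (unstack(D, C)): towers=[A; B; E; F/C] holding=D
step 4 (putdown(D)): towers=[A; B; D; E; F/C] holding=-
step 5 (unstack(C, F)): towers=[A; B; D; E; F] holding=C
step 6 (stack(C, A)): towers=[A/C; B; D; E; F] holding=-
goal check: towers=[A/C; B; D; E; F] holding=- — reached (length 6, optimal by BFS)

unstack(A, D)
putdown(A)
unstack(D, C)
putdown(D)
unstack(C, F)
stack(C, A)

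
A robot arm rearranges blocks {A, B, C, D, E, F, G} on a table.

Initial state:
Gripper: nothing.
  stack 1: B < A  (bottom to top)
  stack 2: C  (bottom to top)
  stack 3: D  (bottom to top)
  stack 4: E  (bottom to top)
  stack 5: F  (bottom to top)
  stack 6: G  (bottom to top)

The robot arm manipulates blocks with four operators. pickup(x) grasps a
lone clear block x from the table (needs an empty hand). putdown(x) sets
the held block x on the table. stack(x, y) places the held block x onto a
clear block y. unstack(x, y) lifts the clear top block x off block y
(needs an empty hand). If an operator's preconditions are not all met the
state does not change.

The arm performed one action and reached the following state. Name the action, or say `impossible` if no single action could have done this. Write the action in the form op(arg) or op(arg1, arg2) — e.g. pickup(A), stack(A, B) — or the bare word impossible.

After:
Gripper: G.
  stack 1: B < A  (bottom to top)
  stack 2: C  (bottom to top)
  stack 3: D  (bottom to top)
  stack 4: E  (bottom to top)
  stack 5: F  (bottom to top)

target: towers=[B/A; C; D; E; F] holding=G
         pickup(F) → towers=[B/A; C; D; E; G] holding=F
         pickup(G) → towers=[B/A; C; D; E; F] holding=G  ← match
         pickup(D) → towers=[B/A; C; E; F; G] holding=D
     unstack(A, B) → towers=[B; C; D; E; F; G] holding=A
         pickup(E) → towers=[B/A; C; D; F; G] holding=E
         pickup(C) → towers=[B/A; D; E; F; G] holding=C

pickup(G)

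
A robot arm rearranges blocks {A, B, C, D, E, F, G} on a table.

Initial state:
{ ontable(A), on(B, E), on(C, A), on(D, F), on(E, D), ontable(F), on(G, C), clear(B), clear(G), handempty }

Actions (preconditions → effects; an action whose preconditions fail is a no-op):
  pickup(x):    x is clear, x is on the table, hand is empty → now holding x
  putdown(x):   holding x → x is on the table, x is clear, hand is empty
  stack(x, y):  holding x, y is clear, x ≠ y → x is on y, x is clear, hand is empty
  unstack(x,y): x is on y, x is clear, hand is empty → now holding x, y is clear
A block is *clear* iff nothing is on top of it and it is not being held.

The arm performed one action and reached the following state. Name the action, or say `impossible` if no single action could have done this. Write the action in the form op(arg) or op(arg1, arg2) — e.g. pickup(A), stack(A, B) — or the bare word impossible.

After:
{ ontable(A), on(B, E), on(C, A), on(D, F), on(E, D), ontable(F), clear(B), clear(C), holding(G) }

unstack(G, C)

target: towers=[A/C; F/D/E/B] holding=G
     unstack(B, E) → towers=[A/C/G; F/D/E] holding=B
     unstack(G, C) → towers=[A/C; F/D/E/B] holding=G  ← match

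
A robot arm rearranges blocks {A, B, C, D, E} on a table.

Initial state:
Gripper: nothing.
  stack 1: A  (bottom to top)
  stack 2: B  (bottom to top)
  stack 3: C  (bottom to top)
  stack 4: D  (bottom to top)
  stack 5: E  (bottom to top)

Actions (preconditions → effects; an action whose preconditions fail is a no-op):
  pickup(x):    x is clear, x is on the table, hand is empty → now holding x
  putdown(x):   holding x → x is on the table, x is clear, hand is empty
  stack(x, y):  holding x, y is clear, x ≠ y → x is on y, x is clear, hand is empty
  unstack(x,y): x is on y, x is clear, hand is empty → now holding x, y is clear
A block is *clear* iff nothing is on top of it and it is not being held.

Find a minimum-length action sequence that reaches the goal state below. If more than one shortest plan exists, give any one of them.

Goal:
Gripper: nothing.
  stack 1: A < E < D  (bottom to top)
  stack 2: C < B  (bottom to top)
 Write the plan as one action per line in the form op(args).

step 1 (pickup(B)): towers=[A; C; D; E] holding=B
step 2 (stack(B, C)): towers=[A; C/B; D; E] holding=-
step 3 (pickup(E)): towers=[A; C/B; D] holding=E
step 4 (stack(E, A)): towers=[A/E; C/B; D] holding=-
step 5 (pickup(D)): towers=[A/E; C/B] holding=D
step 6 (stack(D, E)): towers=[A/E/D; C/B] holding=-
goal check: towers=[A/E/D; C/B] holding=- — reached (length 6, optimal by BFS)

pickup(B)
stack(B, C)
pickup(E)
stack(E, A)
pickup(D)
stack(D, E)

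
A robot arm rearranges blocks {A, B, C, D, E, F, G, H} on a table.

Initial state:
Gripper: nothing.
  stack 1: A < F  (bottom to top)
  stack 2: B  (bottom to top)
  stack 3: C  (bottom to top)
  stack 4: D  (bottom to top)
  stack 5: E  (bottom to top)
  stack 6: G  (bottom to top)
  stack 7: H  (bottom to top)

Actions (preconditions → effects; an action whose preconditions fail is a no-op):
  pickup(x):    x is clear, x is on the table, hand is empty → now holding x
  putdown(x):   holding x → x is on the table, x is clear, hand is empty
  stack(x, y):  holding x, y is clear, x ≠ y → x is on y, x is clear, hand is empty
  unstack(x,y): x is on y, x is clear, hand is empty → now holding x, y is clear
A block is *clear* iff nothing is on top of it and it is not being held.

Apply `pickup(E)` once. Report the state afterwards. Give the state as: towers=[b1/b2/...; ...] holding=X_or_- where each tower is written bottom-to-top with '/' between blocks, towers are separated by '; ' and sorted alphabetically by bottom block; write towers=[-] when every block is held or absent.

before: towers=[A/F; B; C; D; E; G; H] holding=-
pre[pickup(E)]: clear(E) yes, ontable(E) yes, handempty yes
all met → apply pickup(E)
after:  towers=[A/F; B; C; D; G; H] holding=E

towers=[A/F; B; C; D; G; H] holding=E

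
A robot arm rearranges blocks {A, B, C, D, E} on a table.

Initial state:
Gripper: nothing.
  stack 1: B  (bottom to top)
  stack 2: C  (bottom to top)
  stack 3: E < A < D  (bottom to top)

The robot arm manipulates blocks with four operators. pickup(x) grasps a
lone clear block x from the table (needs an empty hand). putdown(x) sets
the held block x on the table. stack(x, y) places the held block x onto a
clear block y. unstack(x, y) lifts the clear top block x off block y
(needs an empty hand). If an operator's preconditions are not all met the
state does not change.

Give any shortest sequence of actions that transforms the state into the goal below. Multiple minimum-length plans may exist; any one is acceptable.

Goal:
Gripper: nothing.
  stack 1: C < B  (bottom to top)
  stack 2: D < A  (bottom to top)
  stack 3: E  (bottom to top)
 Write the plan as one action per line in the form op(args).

step 1 (pickup(B)): towers=[C; E/A/D] holding=B
step 2 (stack(B, C)): towers=[C/B; E/A/D] holding=-
step 3 (unstack(D, A)): towers=[C/B; E/A] holding=D
step 4 (putdown(D)): towers=[C/B; D; E/A] holding=-
step 5 (unstack(A, E)): towers=[C/B; D; E] holding=A
step 6 (stack(A, D)): towers=[C/B; D/A; E] holding=-
goal check: towers=[C/B; D/A; E] holding=- — reached (length 6, optimal by BFS)

pickup(B)
stack(B, C)
unstack(D, A)
putdown(D)
unstack(A, E)
stack(A, D)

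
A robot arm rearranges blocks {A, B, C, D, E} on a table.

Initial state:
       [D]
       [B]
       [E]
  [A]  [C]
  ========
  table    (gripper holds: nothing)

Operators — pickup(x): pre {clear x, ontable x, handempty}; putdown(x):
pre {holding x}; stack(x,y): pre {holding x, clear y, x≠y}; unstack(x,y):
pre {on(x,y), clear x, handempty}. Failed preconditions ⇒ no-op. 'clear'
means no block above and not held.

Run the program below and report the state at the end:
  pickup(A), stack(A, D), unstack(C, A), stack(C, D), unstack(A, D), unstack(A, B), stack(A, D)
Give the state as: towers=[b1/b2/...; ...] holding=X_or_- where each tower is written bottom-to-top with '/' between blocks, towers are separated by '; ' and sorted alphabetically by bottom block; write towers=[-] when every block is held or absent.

step 1 (pickup(A)): towers=[C/E/B/D] holding=A
step 2 (stack(A, D)): towers=[C/E/B/D/A] holding=-
step 3 (unstack(C, A)) [no-op]: towers=[C/E/B/D/A] holding=-
step 4 (stack(C, D)) [no-op]: towers=[C/E/B/D/A] holding=-
step 5 (unstack(A, D)): towers=[C/E/B/D] holding=A
step 6 (unstack(A, B)) [no-op]: towers=[C/E/B/D] holding=A
step 7 (stack(A, D)): towers=[C/E/B/D/A] holding=-

towers=[C/E/B/D/A] holding=-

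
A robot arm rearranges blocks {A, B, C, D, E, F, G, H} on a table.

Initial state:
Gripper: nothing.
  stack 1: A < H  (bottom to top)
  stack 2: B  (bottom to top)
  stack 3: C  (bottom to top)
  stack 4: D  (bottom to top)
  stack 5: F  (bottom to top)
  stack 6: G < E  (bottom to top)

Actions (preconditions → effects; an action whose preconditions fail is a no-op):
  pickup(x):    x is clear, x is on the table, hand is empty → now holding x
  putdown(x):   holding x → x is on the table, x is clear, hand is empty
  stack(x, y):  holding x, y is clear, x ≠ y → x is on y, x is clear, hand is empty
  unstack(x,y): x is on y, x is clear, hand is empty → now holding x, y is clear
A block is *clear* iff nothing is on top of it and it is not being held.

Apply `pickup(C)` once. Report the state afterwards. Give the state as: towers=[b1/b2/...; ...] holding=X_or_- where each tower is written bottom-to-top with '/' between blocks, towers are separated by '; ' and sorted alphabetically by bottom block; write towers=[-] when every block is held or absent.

before: towers=[A/H; B; C; D; F; G/E] holding=-
pre[pickup(C)]: clear(C) yes, ontable(C) yes, handempty yes
all met → apply pickup(C)
after:  towers=[A/H; B; D; F; G/E] holding=C

towers=[A/H; B; D; F; G/E] holding=C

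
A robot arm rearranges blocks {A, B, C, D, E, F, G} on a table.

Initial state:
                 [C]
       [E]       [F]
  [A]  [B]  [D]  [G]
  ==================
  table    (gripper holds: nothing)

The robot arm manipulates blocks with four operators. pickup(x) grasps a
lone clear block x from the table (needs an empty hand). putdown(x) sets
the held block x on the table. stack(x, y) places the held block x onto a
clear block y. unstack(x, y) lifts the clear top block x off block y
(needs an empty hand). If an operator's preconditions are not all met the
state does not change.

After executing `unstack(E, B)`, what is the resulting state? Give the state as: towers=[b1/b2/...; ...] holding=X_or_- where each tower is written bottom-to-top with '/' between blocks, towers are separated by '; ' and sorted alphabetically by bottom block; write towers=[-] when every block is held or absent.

before: towers=[A; B/E; D; G/F/C] holding=-
pre[unstack(E, B)]: on(E,B) yes, clear(E) yes, handempty yes
all met → apply unstack(E, B)
after:  towers=[A; B; D; G/F/C] holding=E

towers=[A; B; D; G/F/C] holding=E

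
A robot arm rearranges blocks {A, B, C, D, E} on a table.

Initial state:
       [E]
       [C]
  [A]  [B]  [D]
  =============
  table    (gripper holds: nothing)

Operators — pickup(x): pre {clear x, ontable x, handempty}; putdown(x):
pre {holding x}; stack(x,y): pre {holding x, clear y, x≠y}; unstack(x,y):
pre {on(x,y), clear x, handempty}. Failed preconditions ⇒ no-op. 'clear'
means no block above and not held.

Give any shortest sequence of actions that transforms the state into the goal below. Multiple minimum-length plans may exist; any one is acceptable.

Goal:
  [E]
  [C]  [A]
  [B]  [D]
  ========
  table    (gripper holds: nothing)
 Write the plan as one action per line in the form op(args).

step 1 (pickup(A)): towers=[B/C/E; D] holding=A
step 2 (stack(A, D)): towers=[B/C/E; D/A] holding=-
goal check: towers=[B/C/E; D/A] holding=- — reached (length 2, optimal by BFS)

pickup(A)
stack(A, D)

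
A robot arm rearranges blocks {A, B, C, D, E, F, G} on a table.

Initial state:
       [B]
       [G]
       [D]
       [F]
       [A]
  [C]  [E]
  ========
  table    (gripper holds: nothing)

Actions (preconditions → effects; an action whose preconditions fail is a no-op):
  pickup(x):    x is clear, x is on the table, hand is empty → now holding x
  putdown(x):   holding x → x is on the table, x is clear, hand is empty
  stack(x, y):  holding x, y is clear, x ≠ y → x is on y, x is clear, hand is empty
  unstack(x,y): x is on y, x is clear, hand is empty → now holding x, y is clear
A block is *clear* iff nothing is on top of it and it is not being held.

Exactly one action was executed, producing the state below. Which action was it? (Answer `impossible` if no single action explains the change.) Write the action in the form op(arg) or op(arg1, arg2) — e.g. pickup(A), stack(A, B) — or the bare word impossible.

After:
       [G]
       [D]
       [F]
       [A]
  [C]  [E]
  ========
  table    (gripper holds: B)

unstack(B, G)

target: towers=[C; E/A/F/D/G] holding=B
     unstack(B, G) → towers=[C; E/A/F/D/G] holding=B  ← match
         pickup(C) → towers=[E/A/F/D/G/B] holding=C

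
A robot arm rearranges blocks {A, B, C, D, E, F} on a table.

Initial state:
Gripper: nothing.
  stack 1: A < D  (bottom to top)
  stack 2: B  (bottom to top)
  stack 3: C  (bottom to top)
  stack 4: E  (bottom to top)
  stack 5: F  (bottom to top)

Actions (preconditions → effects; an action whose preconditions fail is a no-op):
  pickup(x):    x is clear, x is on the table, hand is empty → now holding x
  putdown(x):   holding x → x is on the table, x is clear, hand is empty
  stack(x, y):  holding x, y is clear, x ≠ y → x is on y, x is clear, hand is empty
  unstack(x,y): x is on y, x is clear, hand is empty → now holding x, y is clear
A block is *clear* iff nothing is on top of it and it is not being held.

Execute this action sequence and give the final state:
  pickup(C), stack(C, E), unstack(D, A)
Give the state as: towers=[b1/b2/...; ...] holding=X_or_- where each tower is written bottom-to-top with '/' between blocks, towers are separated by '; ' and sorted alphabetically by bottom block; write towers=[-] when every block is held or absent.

towers=[A; B; E/C; F] holding=D

step 1 (pickup(C)): towers=[A/D; B; E; F] holding=C
step 2 (stack(C, E)): towers=[A/D; B; E/C; F] holding=-
step 3 (unstack(D, A)): towers=[A; B; E/C; F] holding=D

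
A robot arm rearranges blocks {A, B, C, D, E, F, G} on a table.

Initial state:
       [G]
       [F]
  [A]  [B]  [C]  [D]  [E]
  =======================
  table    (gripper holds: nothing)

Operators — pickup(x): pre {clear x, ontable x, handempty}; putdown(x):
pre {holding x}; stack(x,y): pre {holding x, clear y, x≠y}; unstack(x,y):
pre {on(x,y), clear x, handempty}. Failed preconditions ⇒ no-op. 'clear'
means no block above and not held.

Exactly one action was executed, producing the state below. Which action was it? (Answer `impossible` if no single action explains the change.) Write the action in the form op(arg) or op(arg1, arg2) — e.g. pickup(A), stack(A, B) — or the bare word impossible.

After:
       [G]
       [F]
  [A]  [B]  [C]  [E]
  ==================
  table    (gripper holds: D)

pickup(D)

target: towers=[A; B/F/G; C; E] holding=D
     unstack(G, F) → towers=[A; B/F; C; D; E] holding=G
         pickup(D) → towers=[A; B/F/G; C; E] holding=D  ← match
         pickup(A) → towers=[B/F/G; C; D; E] holding=A
         pickup(E) → towers=[A; B/F/G; C; D] holding=E
         pickup(C) → towers=[A; B/F/G; D; E] holding=C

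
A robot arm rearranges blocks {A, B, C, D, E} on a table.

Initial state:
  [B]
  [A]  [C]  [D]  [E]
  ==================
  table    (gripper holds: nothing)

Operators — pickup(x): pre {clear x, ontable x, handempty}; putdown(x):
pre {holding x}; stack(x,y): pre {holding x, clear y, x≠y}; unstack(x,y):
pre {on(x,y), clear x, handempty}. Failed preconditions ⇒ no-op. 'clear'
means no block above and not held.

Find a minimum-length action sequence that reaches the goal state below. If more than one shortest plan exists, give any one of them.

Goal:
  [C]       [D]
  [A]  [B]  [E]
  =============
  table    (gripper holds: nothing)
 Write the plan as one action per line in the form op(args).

unstack(B, A)
putdown(B)
pickup(D)
stack(D, E)
pickup(C)
stack(C, A)

step 1 (unstack(B, A)): towers=[A; C; D; E] holding=B
step 2 (putdown(B)): towers=[A; B; C; D; E] holding=-
step 3 (pickup(D)): towers=[A; B; C; E] holding=D
step 4 (stack(D, E)): towers=[A; B; C; E/D] holding=-
step 5 (pickup(C)): towers=[A; B; E/D] holding=C
step 6 (stack(C, A)): towers=[A/C; B; E/D] holding=-
goal check: towers=[A/C; B; E/D] holding=- — reached (length 6, optimal by BFS)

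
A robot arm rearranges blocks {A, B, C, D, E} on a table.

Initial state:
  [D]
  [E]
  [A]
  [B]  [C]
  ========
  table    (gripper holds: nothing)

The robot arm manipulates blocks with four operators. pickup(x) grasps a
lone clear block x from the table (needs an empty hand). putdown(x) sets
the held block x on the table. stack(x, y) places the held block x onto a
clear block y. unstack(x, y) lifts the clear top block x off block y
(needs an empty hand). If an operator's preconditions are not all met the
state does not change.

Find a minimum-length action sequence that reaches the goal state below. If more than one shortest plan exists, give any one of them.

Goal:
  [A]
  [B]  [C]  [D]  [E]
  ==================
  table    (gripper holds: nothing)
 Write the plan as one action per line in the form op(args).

unstack(D, E)
putdown(D)
unstack(E, A)
putdown(E)

step 1 (unstack(D, E)): towers=[B/A/E; C] holding=D
step 2 (putdown(D)): towers=[B/A/E; C; D] holding=-
step 3 (unstack(E, A)): towers=[B/A; C; D] holding=E
step 4 (putdown(E)): towers=[B/A; C; D; E] holding=-
goal check: towers=[B/A; C; D; E] holding=- — reached (length 4, optimal by BFS)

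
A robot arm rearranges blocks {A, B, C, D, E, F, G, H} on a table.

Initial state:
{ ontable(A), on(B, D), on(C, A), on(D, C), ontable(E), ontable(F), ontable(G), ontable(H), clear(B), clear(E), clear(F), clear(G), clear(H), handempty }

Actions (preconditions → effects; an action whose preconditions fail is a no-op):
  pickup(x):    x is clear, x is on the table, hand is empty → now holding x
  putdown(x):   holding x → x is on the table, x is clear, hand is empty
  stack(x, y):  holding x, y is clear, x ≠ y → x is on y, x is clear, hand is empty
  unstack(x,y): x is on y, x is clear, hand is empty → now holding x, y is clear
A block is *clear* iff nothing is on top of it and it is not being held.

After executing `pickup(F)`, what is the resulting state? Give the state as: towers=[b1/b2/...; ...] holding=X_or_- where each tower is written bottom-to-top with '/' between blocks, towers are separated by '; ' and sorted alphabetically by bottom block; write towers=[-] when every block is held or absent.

before: towers=[A/C/D/B; E; F; G; H] holding=-
pre[pickup(F)]: clear(F) ok, ontable(F) ok, handempty ok
all met → apply pickup(F)
after:  towers=[A/C/D/B; E; G; H] holding=F

towers=[A/C/D/B; E; G; H] holding=F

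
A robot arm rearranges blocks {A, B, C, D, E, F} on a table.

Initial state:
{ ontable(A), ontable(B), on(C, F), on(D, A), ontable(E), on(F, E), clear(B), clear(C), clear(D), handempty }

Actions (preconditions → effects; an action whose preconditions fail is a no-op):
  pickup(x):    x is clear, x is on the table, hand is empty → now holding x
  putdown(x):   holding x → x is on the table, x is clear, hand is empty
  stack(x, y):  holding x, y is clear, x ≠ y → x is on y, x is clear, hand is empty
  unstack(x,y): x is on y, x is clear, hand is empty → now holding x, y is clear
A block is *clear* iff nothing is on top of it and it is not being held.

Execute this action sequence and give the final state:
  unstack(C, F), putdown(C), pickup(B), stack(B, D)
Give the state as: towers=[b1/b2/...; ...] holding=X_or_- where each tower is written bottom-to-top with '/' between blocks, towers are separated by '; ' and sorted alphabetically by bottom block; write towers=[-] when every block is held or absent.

towers=[A/D/B; C; E/F] holding=-

step 1 (unstack(C, F)): towers=[A/D; B; E/F] holding=C
step 2 (putdown(C)): towers=[A/D; B; C; E/F] holding=-
step 3 (pickup(B)): towers=[A/D; C; E/F] holding=B
step 4 (stack(B, D)): towers=[A/D/B; C; E/F] holding=-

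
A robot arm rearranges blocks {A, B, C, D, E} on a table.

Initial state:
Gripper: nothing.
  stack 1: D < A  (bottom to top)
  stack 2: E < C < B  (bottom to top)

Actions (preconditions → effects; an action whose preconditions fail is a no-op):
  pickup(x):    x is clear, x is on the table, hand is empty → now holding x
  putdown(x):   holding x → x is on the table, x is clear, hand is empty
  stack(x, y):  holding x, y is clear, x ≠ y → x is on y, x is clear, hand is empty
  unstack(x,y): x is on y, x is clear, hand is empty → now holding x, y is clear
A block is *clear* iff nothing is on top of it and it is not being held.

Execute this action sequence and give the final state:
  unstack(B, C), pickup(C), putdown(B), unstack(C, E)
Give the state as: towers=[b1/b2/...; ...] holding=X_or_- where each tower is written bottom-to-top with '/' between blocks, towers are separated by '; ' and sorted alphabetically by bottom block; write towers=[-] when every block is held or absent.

step 1 (unstack(B, C)): towers=[D/A; E/C] holding=B
step 2 (pickup(C)) [no-op]: towers=[D/A; E/C] holding=B
step 3 (putdown(B)): towers=[B; D/A; E/C] holding=-
step 4 (unstack(C, E)): towers=[B; D/A; E] holding=C

towers=[B; D/A; E] holding=C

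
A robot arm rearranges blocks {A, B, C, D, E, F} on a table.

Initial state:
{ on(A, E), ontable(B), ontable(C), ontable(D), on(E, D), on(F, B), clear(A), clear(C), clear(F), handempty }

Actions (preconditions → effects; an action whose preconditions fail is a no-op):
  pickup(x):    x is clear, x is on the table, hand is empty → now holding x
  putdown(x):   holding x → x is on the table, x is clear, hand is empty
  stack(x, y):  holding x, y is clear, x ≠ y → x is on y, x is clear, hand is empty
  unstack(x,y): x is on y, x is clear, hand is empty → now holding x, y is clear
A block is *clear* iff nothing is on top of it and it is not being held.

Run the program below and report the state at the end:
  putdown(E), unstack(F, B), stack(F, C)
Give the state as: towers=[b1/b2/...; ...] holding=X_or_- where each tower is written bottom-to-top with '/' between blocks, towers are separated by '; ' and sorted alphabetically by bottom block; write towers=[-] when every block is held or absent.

towers=[B; C/F; D/E/A] holding=-

step 1 (putdown(E)) [no-op]: towers=[B/F; C; D/E/A] holding=-
step 2 (unstack(F, B)): towers=[B; C; D/E/A] holding=F
step 3 (stack(F, C)): towers=[B; C/F; D/E/A] holding=-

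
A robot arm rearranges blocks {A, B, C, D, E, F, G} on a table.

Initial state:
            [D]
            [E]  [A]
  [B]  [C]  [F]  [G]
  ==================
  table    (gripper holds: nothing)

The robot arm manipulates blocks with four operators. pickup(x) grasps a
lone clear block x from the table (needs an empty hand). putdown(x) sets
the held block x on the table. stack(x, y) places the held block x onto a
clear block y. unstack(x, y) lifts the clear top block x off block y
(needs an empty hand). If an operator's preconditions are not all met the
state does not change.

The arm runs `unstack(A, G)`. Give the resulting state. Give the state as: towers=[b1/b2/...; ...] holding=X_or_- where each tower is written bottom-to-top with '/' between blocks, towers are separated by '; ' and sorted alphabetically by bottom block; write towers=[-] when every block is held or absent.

towers=[B; C; F/E/D; G] holding=A

before: towers=[B; C; F/E/D; G/A] holding=-
pre[unstack(A, G)]: on(A,G) yes, clear(A) yes, handempty yes
all met → apply unstack(A, G)
after:  towers=[B; C; F/E/D; G] holding=A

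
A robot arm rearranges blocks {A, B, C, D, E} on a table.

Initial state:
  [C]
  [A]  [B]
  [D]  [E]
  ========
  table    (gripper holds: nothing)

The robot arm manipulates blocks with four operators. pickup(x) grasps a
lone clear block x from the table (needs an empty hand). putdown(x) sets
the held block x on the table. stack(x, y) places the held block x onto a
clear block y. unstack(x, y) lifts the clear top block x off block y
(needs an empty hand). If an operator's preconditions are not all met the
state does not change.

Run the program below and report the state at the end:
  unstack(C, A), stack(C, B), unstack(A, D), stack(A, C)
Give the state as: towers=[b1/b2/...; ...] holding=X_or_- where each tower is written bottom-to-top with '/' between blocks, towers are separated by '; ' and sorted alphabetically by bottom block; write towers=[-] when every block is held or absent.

step 1 (unstack(C, A)): towers=[D/A; E/B] holding=C
step 2 (stack(C, B)): towers=[D/A; E/B/C] holding=-
step 3 (unstack(A, D)): towers=[D; E/B/C] holding=A
step 4 (stack(A, C)): towers=[D; E/B/C/A] holding=-

towers=[D; E/B/C/A] holding=-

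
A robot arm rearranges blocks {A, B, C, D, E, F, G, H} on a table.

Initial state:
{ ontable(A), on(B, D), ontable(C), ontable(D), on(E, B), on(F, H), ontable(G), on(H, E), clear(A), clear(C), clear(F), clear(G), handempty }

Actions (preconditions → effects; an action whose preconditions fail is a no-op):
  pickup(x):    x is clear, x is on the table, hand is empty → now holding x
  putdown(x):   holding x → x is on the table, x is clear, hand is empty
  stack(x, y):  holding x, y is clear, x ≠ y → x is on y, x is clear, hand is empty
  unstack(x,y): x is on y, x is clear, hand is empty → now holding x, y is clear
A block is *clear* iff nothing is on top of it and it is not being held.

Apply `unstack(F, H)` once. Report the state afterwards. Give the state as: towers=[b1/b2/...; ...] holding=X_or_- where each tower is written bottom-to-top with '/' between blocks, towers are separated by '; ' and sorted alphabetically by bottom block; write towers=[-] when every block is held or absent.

before: towers=[A; C; D/B/E/H/F; G] holding=-
pre[unstack(F, H)]: on(F,H) ✓, clear(F) ✓, handempty ✓
all met → apply unstack(F, H)
after:  towers=[A; C; D/B/E/H; G] holding=F

towers=[A; C; D/B/E/H; G] holding=F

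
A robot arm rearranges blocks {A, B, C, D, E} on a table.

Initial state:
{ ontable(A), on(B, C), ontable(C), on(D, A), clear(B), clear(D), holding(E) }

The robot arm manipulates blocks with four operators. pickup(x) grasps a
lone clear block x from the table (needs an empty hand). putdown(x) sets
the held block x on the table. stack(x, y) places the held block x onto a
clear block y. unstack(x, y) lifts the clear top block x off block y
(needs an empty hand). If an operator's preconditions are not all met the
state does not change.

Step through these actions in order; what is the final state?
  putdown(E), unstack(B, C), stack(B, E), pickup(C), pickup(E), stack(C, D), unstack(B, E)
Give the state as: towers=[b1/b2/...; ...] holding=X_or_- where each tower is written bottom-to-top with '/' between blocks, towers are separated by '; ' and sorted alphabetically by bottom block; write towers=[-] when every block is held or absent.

towers=[A/D/C; E] holding=B

step 1 (putdown(E)): towers=[A/D; C/B; E] holding=-
step 2 (unstack(B, C)): towers=[A/D; C; E] holding=B
step 3 (stack(B, E)): towers=[A/D; C; E/B] holding=-
step 4 (pickup(C)): towers=[A/D; E/B] holding=C
step 5 (pickup(E)) [no-op]: towers=[A/D; E/B] holding=C
step 6 (stack(C, D)): towers=[A/D/C; E/B] holding=-
step 7 (unstack(B, E)): towers=[A/D/C; E] holding=B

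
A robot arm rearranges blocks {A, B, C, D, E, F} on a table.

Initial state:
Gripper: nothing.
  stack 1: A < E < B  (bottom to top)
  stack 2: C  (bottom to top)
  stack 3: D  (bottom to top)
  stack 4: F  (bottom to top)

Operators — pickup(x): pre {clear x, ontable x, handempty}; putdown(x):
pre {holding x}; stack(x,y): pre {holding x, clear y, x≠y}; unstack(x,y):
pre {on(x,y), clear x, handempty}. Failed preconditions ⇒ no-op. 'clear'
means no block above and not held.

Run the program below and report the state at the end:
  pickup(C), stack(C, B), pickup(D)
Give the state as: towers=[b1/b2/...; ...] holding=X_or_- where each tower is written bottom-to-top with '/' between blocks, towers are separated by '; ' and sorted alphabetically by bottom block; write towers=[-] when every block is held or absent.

towers=[A/E/B/C; F] holding=D

step 1 (pickup(C)): towers=[A/E/B; D; F] holding=C
step 2 (stack(C, B)): towers=[A/E/B/C; D; F] holding=-
step 3 (pickup(D)): towers=[A/E/B/C; F] holding=D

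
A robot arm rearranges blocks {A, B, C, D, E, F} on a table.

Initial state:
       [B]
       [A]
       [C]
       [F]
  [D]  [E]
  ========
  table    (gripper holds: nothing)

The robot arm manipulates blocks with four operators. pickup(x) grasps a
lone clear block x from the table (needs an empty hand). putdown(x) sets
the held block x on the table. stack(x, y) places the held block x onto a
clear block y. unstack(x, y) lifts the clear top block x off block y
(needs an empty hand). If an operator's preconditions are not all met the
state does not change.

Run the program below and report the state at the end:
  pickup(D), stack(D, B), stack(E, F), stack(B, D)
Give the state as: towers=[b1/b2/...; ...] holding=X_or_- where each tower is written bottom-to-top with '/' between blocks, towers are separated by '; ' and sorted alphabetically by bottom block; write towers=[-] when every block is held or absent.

step 1 (pickup(D)): towers=[E/F/C/A/B] holding=D
step 2 (stack(D, B)): towers=[E/F/C/A/B/D] holding=-
step 3 (stack(E, F)) [no-op]: towers=[E/F/C/A/B/D] holding=-
step 4 (stack(B, D)) [no-op]: towers=[E/F/C/A/B/D] holding=-

towers=[E/F/C/A/B/D] holding=-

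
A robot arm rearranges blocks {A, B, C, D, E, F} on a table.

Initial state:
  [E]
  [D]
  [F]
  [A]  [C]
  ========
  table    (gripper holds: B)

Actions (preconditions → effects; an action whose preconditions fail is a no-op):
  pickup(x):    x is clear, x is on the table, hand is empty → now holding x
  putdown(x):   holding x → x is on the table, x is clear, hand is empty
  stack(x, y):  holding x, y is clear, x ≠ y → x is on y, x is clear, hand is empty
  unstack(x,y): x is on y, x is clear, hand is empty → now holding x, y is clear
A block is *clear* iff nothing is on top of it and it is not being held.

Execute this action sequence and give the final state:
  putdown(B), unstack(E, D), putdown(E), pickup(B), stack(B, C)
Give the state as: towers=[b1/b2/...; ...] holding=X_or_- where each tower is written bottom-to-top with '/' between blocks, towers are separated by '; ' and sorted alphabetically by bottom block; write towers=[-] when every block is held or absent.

step 1 (putdown(B)): towers=[A/F/D/E; B; C] holding=-
step 2 (unstack(E, D)): towers=[A/F/D; B; C] holding=E
step 3 (putdown(E)): towers=[A/F/D; B; C; E] holding=-
step 4 (pickup(B)): towers=[A/F/D; C; E] holding=B
step 5 (stack(B, C)): towers=[A/F/D; C/B; E] holding=-

towers=[A/F/D; C/B; E] holding=-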